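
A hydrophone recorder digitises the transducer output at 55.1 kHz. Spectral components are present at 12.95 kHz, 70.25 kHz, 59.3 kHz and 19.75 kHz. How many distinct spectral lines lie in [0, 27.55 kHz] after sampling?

fs/2 = 27.55 kHz.
12.95 kHz ≤ fs/2 = 27.55 kHz, passes unchanged.
70.25 kHz mod fs = 15.15 kHz.
15.15 kHz ≤ fs/2 = 27.55 kHz, appears at 15.15 kHz.
59.3 kHz mod fs = 4.2 kHz.
4.2 kHz ≤ fs/2 = 27.55 kHz, appears at 4.2 kHz.
19.75 kHz ≤ fs/2 = 27.55 kHz, passes unchanged.
Distinct values: {4.2 kHz, 12.95 kHz, 15.15 kHz, 19.75 kHz} → 4.

4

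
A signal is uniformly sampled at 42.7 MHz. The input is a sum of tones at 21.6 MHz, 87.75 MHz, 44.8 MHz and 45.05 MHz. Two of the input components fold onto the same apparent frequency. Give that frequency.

2.35 MHz

fs/2 = 21.35 MHz.
21.6 MHz > fs/2 = 21.35 MHz, folds to fs − 21.6 MHz = 21.1 MHz.
87.75 MHz mod fs = 2.35 MHz.
2.35 MHz ≤ fs/2 = 21.35 MHz, appears at 2.35 MHz.
44.8 MHz mod fs = 2.1 MHz.
2.1 MHz ≤ fs/2 = 21.35 MHz, appears at 2.1 MHz.
45.05 MHz mod fs = 2.35 MHz.
2.35 MHz ≤ fs/2 = 21.35 MHz, appears at 2.35 MHz.
45.05 MHz and 87.75 MHz both map to 2.35 MHz.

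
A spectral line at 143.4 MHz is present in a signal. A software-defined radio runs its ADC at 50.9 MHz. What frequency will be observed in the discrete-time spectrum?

9.3 MHz

143.4 MHz mod fs = 41.6 MHz.
41.6 MHz > fs/2 = 25.45 MHz, folds to fs − 41.6 MHz = 9.3 MHz.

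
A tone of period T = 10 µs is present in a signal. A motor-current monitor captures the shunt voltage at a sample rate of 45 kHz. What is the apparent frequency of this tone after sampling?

10 kHz

T = 10 µs → f = 1/T = 100 kHz.
100 kHz mod fs = 10 kHz.
10 kHz ≤ fs/2 = 22.5 kHz, appears at 10 kHz.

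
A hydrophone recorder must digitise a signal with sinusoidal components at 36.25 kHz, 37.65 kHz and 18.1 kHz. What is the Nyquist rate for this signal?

Highest-frequency component: 37.65 kHz.
Nyquist rate = 2 × 37.65 kHz = 75.3 kHz.

75.3 kHz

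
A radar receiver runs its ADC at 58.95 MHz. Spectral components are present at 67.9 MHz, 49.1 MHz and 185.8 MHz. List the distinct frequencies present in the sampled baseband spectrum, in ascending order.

8.95 MHz, 9.85 MHz

fs/2 = 29.475 MHz.
67.9 MHz mod fs = 8.95 MHz.
8.95 MHz ≤ fs/2 = 29.475 MHz, appears at 8.95 MHz.
49.1 MHz > fs/2 = 29.475 MHz, folds to fs − 49.1 MHz = 9.85 MHz.
185.8 MHz mod fs = 8.95 MHz.
8.95 MHz ≤ fs/2 = 29.475 MHz, appears at 8.95 MHz.
Distinct values: {8.95 MHz, 9.85 MHz}.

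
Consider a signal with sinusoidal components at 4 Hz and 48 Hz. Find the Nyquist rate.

Highest-frequency component: 48 Hz.
Nyquist rate = 2 × 48 Hz = 96 Hz.

96 Hz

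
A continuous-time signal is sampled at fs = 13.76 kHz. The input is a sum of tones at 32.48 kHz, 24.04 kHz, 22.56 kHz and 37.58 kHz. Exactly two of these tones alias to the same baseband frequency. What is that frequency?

4.96 kHz

fs/2 = 6.88 kHz.
32.48 kHz mod fs = 4.96 kHz.
4.96 kHz ≤ fs/2 = 6.88 kHz, appears at 4.96 kHz.
24.04 kHz mod fs = 10.28 kHz.
10.28 kHz > fs/2 = 6.88 kHz, folds to fs − 10.28 kHz = 3.48 kHz.
22.56 kHz mod fs = 8.8 kHz.
8.8 kHz > fs/2 = 6.88 kHz, folds to fs − 8.8 kHz = 4.96 kHz.
37.58 kHz mod fs = 10.06 kHz.
10.06 kHz > fs/2 = 6.88 kHz, folds to fs − 10.06 kHz = 3.7 kHz.
22.56 kHz and 32.48 kHz both map to 4.96 kHz.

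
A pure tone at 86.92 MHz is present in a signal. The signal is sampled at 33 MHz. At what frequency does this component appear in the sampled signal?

86.92 MHz mod fs = 20.92 MHz.
20.92 MHz > fs/2 = 16.5 MHz, folds to fs − 20.92 MHz = 12.08 MHz.

12.08 MHz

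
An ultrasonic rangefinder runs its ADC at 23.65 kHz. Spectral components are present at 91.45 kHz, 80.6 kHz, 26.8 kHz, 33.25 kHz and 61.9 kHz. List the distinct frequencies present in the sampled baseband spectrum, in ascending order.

3.15 kHz, 9.05 kHz, 9.6 kHz, 9.65 kHz

fs/2 = 11.825 kHz.
91.45 kHz mod fs = 20.5 kHz.
20.5 kHz > fs/2 = 11.825 kHz, folds to fs − 20.5 kHz = 3.15 kHz.
80.6 kHz mod fs = 9.65 kHz.
9.65 kHz ≤ fs/2 = 11.825 kHz, appears at 9.65 kHz.
26.8 kHz mod fs = 3.15 kHz.
3.15 kHz ≤ fs/2 = 11.825 kHz, appears at 3.15 kHz.
33.25 kHz mod fs = 9.6 kHz.
9.6 kHz ≤ fs/2 = 11.825 kHz, appears at 9.6 kHz.
61.9 kHz mod fs = 14.6 kHz.
14.6 kHz > fs/2 = 11.825 kHz, folds to fs − 14.6 kHz = 9.05 kHz.
Distinct values: {3.15 kHz, 9.05 kHz, 9.6 kHz, 9.65 kHz}.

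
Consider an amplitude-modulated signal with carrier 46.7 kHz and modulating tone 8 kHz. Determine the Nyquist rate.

AM sidebands sit at fc ± fm = 38.7 kHz and 54.7 kHz.
Highest-frequency component: 54.7 kHz.
Nyquist rate = 2 × 54.7 kHz = 109.4 kHz.

109.4 kHz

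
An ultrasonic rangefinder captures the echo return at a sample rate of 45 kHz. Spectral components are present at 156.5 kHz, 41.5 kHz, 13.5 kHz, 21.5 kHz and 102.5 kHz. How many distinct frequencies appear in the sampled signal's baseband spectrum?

4

fs/2 = 22.5 kHz.
156.5 kHz mod fs = 21.5 kHz.
21.5 kHz ≤ fs/2 = 22.5 kHz, appears at 21.5 kHz.
41.5 kHz > fs/2 = 22.5 kHz, folds to fs − 41.5 kHz = 3.5 kHz.
13.5 kHz ≤ fs/2 = 22.5 kHz, passes unchanged.
21.5 kHz ≤ fs/2 = 22.5 kHz, passes unchanged.
102.5 kHz mod fs = 12.5 kHz.
12.5 kHz ≤ fs/2 = 22.5 kHz, appears at 12.5 kHz.
Distinct values: {3.5 kHz, 12.5 kHz, 13.5 kHz, 21.5 kHz} → 4.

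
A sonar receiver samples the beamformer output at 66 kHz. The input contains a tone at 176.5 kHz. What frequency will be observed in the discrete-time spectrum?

21.5 kHz

176.5 kHz mod fs = 44.5 kHz.
44.5 kHz > fs/2 = 33 kHz, folds to fs − 44.5 kHz = 21.5 kHz.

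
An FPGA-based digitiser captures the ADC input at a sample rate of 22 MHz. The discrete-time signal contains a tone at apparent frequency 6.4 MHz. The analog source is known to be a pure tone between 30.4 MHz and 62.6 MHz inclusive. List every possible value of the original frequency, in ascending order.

Frequencies that alias to 6.4 MHz are k·fs ± 6.4 MHz for integer k ≥ 0.
k=0: 6.4 MHz.
k=1: 15.6 MHz, 28.4 MHz.
k=2: 37.6 MHz, 50.4 MHz.
k=3: 59.6 MHz, 72.4 MHz.
k=4: 81.6 MHz, 94.4 MHz.
Within [30.4 MHz, 62.6 MHz]: 37.6 MHz, 50.4 MHz, 59.6 MHz.

37.6 MHz, 50.4 MHz, 59.6 MHz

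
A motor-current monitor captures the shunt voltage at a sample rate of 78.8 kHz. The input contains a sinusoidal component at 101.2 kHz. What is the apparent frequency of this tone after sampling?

101.2 kHz mod fs = 22.4 kHz.
22.4 kHz ≤ fs/2 = 39.4 kHz, appears at 22.4 kHz.

22.4 kHz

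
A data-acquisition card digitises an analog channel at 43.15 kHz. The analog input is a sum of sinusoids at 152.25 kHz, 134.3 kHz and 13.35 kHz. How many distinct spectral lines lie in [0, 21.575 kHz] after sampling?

fs/2 = 21.575 kHz.
152.25 kHz mod fs = 22.8 kHz.
22.8 kHz > fs/2 = 21.575 kHz, folds to fs − 22.8 kHz = 20.35 kHz.
134.3 kHz mod fs = 4.85 kHz.
4.85 kHz ≤ fs/2 = 21.575 kHz, appears at 4.85 kHz.
13.35 kHz ≤ fs/2 = 21.575 kHz, passes unchanged.
Distinct values: {4.85 kHz, 13.35 kHz, 20.35 kHz} → 3.

3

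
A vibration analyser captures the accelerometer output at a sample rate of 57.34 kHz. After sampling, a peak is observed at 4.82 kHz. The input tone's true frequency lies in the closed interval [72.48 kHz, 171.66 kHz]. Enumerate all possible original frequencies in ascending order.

Frequencies that alias to 4.82 kHz are k·fs ± 4.82 kHz for integer k ≥ 0.
k=0: 4.82 kHz.
k=1: 52.52 kHz, 62.16 kHz.
k=2: 109.86 kHz, 119.5 kHz.
k=3: 167.2 kHz, 176.84 kHz.
k=4: 224.54 kHz, 234.18 kHz.
Within [72.48 kHz, 171.66 kHz]: 109.86 kHz, 119.5 kHz, 167.2 kHz.

109.86 kHz, 119.5 kHz, 167.2 kHz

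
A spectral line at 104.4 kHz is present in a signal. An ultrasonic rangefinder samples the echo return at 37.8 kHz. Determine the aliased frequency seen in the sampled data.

104.4 kHz mod fs = 28.8 kHz.
28.8 kHz > fs/2 = 18.9 kHz, folds to fs − 28.8 kHz = 9 kHz.

9 kHz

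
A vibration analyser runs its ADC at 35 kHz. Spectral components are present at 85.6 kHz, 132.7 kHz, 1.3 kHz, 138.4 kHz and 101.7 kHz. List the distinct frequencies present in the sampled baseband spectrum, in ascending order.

1.3 kHz, 1.6 kHz, 3.3 kHz, 7.3 kHz, 15.6 kHz

fs/2 = 17.5 kHz.
85.6 kHz mod fs = 15.6 kHz.
15.6 kHz ≤ fs/2 = 17.5 kHz, appears at 15.6 kHz.
132.7 kHz mod fs = 27.7 kHz.
27.7 kHz > fs/2 = 17.5 kHz, folds to fs − 27.7 kHz = 7.3 kHz.
1.3 kHz ≤ fs/2 = 17.5 kHz, passes unchanged.
138.4 kHz mod fs = 33.4 kHz.
33.4 kHz > fs/2 = 17.5 kHz, folds to fs − 33.4 kHz = 1.6 kHz.
101.7 kHz mod fs = 31.7 kHz.
31.7 kHz > fs/2 = 17.5 kHz, folds to fs − 31.7 kHz = 3.3 kHz.
Distinct values: {1.3 kHz, 1.6 kHz, 3.3 kHz, 7.3 kHz, 15.6 kHz}.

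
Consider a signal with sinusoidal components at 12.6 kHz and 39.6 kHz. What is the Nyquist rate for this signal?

79.2 kHz

Highest-frequency component: 39.6 kHz.
Nyquist rate = 2 × 39.6 kHz = 79.2 kHz.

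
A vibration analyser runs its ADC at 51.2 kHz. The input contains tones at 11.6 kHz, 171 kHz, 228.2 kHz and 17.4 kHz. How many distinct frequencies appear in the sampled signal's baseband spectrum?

fs/2 = 25.6 kHz.
11.6 kHz ≤ fs/2 = 25.6 kHz, passes unchanged.
171 kHz mod fs = 17.4 kHz.
17.4 kHz ≤ fs/2 = 25.6 kHz, appears at 17.4 kHz.
228.2 kHz mod fs = 23.4 kHz.
23.4 kHz ≤ fs/2 = 25.6 kHz, appears at 23.4 kHz.
17.4 kHz ≤ fs/2 = 25.6 kHz, passes unchanged.
Distinct values: {11.6 kHz, 17.4 kHz, 23.4 kHz} → 3.

3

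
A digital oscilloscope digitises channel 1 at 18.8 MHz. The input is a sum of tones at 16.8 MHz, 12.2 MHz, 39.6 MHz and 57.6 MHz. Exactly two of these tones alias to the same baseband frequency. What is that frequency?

fs/2 = 9.4 MHz.
16.8 MHz > fs/2 = 9.4 MHz, folds to fs − 16.8 MHz = 2 MHz.
12.2 MHz > fs/2 = 9.4 MHz, folds to fs − 12.2 MHz = 6.6 MHz.
39.6 MHz mod fs = 2 MHz.
2 MHz ≤ fs/2 = 9.4 MHz, appears at 2 MHz.
57.6 MHz mod fs = 1.2 MHz.
1.2 MHz ≤ fs/2 = 9.4 MHz, appears at 1.2 MHz.
16.8 MHz and 39.6 MHz both map to 2 MHz.

2 MHz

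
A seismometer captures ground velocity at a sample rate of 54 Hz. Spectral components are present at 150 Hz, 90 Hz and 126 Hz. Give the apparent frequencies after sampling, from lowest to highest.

fs/2 = 27 Hz.
150 Hz mod fs = 42 Hz.
42 Hz > fs/2 = 27 Hz, folds to fs − 42 Hz = 12 Hz.
90 Hz mod fs = 36 Hz.
36 Hz > fs/2 = 27 Hz, folds to fs − 36 Hz = 18 Hz.
126 Hz mod fs = 18 Hz.
18 Hz ≤ fs/2 = 27 Hz, appears at 18 Hz.
Distinct values: {12 Hz, 18 Hz}.

12 Hz, 18 Hz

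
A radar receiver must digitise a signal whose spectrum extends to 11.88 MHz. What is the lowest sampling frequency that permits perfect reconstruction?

23.76 MHz

Nyquist rate = 2 × 11.88 MHz = 23.76 MHz.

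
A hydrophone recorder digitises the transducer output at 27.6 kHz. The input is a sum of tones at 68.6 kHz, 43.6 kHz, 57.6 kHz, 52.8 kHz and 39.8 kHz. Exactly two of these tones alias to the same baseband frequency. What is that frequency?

fs/2 = 13.8 kHz.
68.6 kHz mod fs = 13.4 kHz.
13.4 kHz ≤ fs/2 = 13.8 kHz, appears at 13.4 kHz.
43.6 kHz mod fs = 16 kHz.
16 kHz > fs/2 = 13.8 kHz, folds to fs − 16 kHz = 11.6 kHz.
57.6 kHz mod fs = 2.4 kHz.
2.4 kHz ≤ fs/2 = 13.8 kHz, appears at 2.4 kHz.
52.8 kHz mod fs = 25.2 kHz.
25.2 kHz > fs/2 = 13.8 kHz, folds to fs − 25.2 kHz = 2.4 kHz.
39.8 kHz mod fs = 12.2 kHz.
12.2 kHz ≤ fs/2 = 13.8 kHz, appears at 12.2 kHz.
52.8 kHz and 57.6 kHz both map to 2.4 kHz.

2.4 kHz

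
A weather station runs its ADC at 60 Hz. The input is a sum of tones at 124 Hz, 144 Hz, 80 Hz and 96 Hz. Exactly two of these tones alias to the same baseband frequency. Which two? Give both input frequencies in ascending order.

fs/2 = 30 Hz.
124 Hz mod fs = 4 Hz.
4 Hz ≤ fs/2 = 30 Hz, appears at 4 Hz.
144 Hz mod fs = 24 Hz.
24 Hz ≤ fs/2 = 30 Hz, appears at 24 Hz.
80 Hz mod fs = 20 Hz.
20 Hz ≤ fs/2 = 30 Hz, appears at 20 Hz.
96 Hz mod fs = 36 Hz.
36 Hz > fs/2 = 30 Hz, folds to fs − 36 Hz = 24 Hz.
96 Hz and 144 Hz both map to 24 Hz.

96 Hz, 144 Hz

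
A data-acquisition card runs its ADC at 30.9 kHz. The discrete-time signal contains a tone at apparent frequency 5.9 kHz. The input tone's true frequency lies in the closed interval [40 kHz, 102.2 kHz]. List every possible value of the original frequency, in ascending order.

Frequencies that alias to 5.9 kHz are k·fs ± 5.9 kHz for integer k ≥ 0.
k=0: 5.9 kHz.
k=1: 25 kHz, 36.8 kHz.
k=2: 55.9 kHz, 67.7 kHz.
k=3: 86.8 kHz, 98.6 kHz.
k=4: 117.7 kHz, 129.5 kHz.
Within [40 kHz, 102.2 kHz]: 55.9 kHz, 67.7 kHz, 86.8 kHz, 98.6 kHz.

55.9 kHz, 67.7 kHz, 86.8 kHz, 98.6 kHz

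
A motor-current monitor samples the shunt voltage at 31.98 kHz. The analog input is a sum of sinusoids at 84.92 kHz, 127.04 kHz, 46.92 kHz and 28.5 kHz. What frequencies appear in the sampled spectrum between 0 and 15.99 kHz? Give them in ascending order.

0.88 kHz, 3.48 kHz, 11.02 kHz, 14.94 kHz

fs/2 = 15.99 kHz.
84.92 kHz mod fs = 20.96 kHz.
20.96 kHz > fs/2 = 15.99 kHz, folds to fs − 20.96 kHz = 11.02 kHz.
127.04 kHz mod fs = 31.1 kHz.
31.1 kHz > fs/2 = 15.99 kHz, folds to fs − 31.1 kHz = 0.88 kHz.
46.92 kHz mod fs = 14.94 kHz.
14.94 kHz ≤ fs/2 = 15.99 kHz, appears at 14.94 kHz.
28.5 kHz > fs/2 = 15.99 kHz, folds to fs − 28.5 kHz = 3.48 kHz.
Distinct values: {0.88 kHz, 3.48 kHz, 11.02 kHz, 14.94 kHz}.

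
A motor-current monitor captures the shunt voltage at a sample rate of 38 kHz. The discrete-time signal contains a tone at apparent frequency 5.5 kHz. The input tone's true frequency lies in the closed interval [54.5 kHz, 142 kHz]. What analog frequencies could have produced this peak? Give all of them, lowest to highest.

Frequencies that alias to 5.5 kHz are k·fs ± 5.5 kHz for integer k ≥ 0.
k=0: 5.5 kHz.
k=1: 32.5 kHz, 43.5 kHz.
k=2: 70.5 kHz, 81.5 kHz.
k=3: 108.5 kHz, 119.5 kHz.
k=4: 146.5 kHz, 157.5 kHz.
Within [54.5 kHz, 142 kHz]: 70.5 kHz, 81.5 kHz, 108.5 kHz, 119.5 kHz.

70.5 kHz, 81.5 kHz, 108.5 kHz, 119.5 kHz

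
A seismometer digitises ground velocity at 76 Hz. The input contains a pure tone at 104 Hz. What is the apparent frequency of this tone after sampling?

28 Hz

104 Hz mod fs = 28 Hz.
28 Hz ≤ fs/2 = 38 Hz, appears at 28 Hz.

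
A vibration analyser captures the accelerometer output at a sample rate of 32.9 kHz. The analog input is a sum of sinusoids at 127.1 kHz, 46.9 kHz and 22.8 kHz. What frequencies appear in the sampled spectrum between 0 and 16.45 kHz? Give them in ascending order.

4.5 kHz, 10.1 kHz, 14 kHz

fs/2 = 16.45 kHz.
127.1 kHz mod fs = 28.4 kHz.
28.4 kHz > fs/2 = 16.45 kHz, folds to fs − 28.4 kHz = 4.5 kHz.
46.9 kHz mod fs = 14 kHz.
14 kHz ≤ fs/2 = 16.45 kHz, appears at 14 kHz.
22.8 kHz > fs/2 = 16.45 kHz, folds to fs − 22.8 kHz = 10.1 kHz.
Distinct values: {4.5 kHz, 10.1 kHz, 14 kHz}.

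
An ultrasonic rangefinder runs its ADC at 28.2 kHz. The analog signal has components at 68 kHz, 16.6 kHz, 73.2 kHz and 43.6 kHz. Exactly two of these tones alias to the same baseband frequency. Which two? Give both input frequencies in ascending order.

16.6 kHz, 68 kHz

fs/2 = 14.1 kHz.
68 kHz mod fs = 11.6 kHz.
11.6 kHz ≤ fs/2 = 14.1 kHz, appears at 11.6 kHz.
16.6 kHz > fs/2 = 14.1 kHz, folds to fs − 16.6 kHz = 11.6 kHz.
73.2 kHz mod fs = 16.8 kHz.
16.8 kHz > fs/2 = 14.1 kHz, folds to fs − 16.8 kHz = 11.4 kHz.
43.6 kHz mod fs = 15.4 kHz.
15.4 kHz > fs/2 = 14.1 kHz, folds to fs − 15.4 kHz = 12.8 kHz.
16.6 kHz and 68 kHz both map to 11.6 kHz.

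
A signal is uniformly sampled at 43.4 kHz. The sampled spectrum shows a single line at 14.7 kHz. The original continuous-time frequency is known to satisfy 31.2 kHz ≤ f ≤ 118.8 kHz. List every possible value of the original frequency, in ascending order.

58.1 kHz, 72.1 kHz, 101.5 kHz, 115.5 kHz

Frequencies that alias to 14.7 kHz are k·fs ± 14.7 kHz for integer k ≥ 0.
k=0: 14.7 kHz.
k=1: 28.7 kHz, 58.1 kHz.
k=2: 72.1 kHz, 101.5 kHz.
k=3: 115.5 kHz, 144.9 kHz.
k=4: 158.9 kHz, 188.3 kHz.
Within [31.2 kHz, 118.8 kHz]: 58.1 kHz, 72.1 kHz, 101.5 kHz, 115.5 kHz.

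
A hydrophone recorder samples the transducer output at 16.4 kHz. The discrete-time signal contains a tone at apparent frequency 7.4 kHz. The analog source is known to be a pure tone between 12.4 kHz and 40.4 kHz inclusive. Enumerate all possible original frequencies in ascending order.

23.8 kHz, 25.4 kHz, 40.2 kHz

Frequencies that alias to 7.4 kHz are k·fs ± 7.4 kHz for integer k ≥ 0.
k=0: 7.4 kHz.
k=1: 9 kHz, 23.8 kHz.
k=2: 25.4 kHz, 40.2 kHz.
k=3: 41.8 kHz, 56.6 kHz.
Within [12.4 kHz, 40.4 kHz]: 23.8 kHz, 25.4 kHz, 40.2 kHz.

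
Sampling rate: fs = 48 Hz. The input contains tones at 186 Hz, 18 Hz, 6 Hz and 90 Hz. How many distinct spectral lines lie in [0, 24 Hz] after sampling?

fs/2 = 24 Hz.
186 Hz mod fs = 42 Hz.
42 Hz > fs/2 = 24 Hz, folds to fs − 42 Hz = 6 Hz.
18 Hz ≤ fs/2 = 24 Hz, passes unchanged.
6 Hz ≤ fs/2 = 24 Hz, passes unchanged.
90 Hz mod fs = 42 Hz.
42 Hz > fs/2 = 24 Hz, folds to fs − 42 Hz = 6 Hz.
Distinct values: {6 Hz, 18 Hz} → 2.

2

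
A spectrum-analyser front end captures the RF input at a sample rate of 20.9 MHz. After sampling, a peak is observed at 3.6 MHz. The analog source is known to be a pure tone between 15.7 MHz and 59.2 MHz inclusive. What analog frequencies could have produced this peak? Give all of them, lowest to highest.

Frequencies that alias to 3.6 MHz are k·fs ± 3.6 MHz for integer k ≥ 0.
k=0: 3.6 MHz.
k=1: 17.3 MHz, 24.5 MHz.
k=2: 38.2 MHz, 45.4 MHz.
k=3: 59.1 MHz, 66.3 MHz.
k=4: 80 MHz, 87.2 MHz.
Within [15.7 MHz, 59.2 MHz]: 17.3 MHz, 24.5 MHz, 38.2 MHz, 45.4 MHz, 59.1 MHz.

17.3 MHz, 24.5 MHz, 38.2 MHz, 45.4 MHz, 59.1 MHz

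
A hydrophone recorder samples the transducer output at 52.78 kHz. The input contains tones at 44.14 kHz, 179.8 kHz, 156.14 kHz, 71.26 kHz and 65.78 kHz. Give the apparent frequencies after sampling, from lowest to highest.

2.2 kHz, 8.64 kHz, 13 kHz, 18.48 kHz, 21.46 kHz

fs/2 = 26.39 kHz.
44.14 kHz > fs/2 = 26.39 kHz, folds to fs − 44.14 kHz = 8.64 kHz.
179.8 kHz mod fs = 21.46 kHz.
21.46 kHz ≤ fs/2 = 26.39 kHz, appears at 21.46 kHz.
156.14 kHz mod fs = 50.58 kHz.
50.58 kHz > fs/2 = 26.39 kHz, folds to fs − 50.58 kHz = 2.2 kHz.
71.26 kHz mod fs = 18.48 kHz.
18.48 kHz ≤ fs/2 = 26.39 kHz, appears at 18.48 kHz.
65.78 kHz mod fs = 13 kHz.
13 kHz ≤ fs/2 = 26.39 kHz, appears at 13 kHz.
Distinct values: {2.2 kHz, 8.64 kHz, 13 kHz, 18.48 kHz, 21.46 kHz}.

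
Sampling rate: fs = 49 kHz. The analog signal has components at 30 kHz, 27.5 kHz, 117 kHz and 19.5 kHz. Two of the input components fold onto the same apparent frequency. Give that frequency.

fs/2 = 24.5 kHz.
30 kHz > fs/2 = 24.5 kHz, folds to fs − 30 kHz = 19 kHz.
27.5 kHz > fs/2 = 24.5 kHz, folds to fs − 27.5 kHz = 21.5 kHz.
117 kHz mod fs = 19 kHz.
19 kHz ≤ fs/2 = 24.5 kHz, appears at 19 kHz.
19.5 kHz ≤ fs/2 = 24.5 kHz, passes unchanged.
30 kHz and 117 kHz both map to 19 kHz.

19 kHz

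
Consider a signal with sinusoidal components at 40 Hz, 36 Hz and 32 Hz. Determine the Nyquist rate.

80 Hz

Highest-frequency component: 40 Hz.
Nyquist rate = 2 × 40 Hz = 80 Hz.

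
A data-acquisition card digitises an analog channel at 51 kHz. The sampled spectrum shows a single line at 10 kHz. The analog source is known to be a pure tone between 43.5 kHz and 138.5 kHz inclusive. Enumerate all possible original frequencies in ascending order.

Frequencies that alias to 10 kHz are k·fs ± 10 kHz for integer k ≥ 0.
k=0: 10 kHz.
k=1: 41 kHz, 61 kHz.
k=2: 92 kHz, 112 kHz.
k=3: 143 kHz, 163 kHz.
Within [43.5 kHz, 138.5 kHz]: 61 kHz, 92 kHz, 112 kHz.

61 kHz, 92 kHz, 112 kHz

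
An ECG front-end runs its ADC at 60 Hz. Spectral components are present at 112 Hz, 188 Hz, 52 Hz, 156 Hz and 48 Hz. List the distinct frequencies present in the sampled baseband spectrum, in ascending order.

8 Hz, 12 Hz, 24 Hz

fs/2 = 30 Hz.
112 Hz mod fs = 52 Hz.
52 Hz > fs/2 = 30 Hz, folds to fs − 52 Hz = 8 Hz.
188 Hz mod fs = 8 Hz.
8 Hz ≤ fs/2 = 30 Hz, appears at 8 Hz.
52 Hz > fs/2 = 30 Hz, folds to fs − 52 Hz = 8 Hz.
156 Hz mod fs = 36 Hz.
36 Hz > fs/2 = 30 Hz, folds to fs − 36 Hz = 24 Hz.
48 Hz > fs/2 = 30 Hz, folds to fs − 48 Hz = 12 Hz.
Distinct values: {8 Hz, 12 Hz, 24 Hz}.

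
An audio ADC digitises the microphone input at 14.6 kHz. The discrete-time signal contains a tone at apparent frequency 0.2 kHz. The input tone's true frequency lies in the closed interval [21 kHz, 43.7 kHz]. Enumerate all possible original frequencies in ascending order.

29 kHz, 29.4 kHz, 43.6 kHz

Frequencies that alias to 0.2 kHz are k·fs ± 0.2 kHz for integer k ≥ 0.
k=0: 0.2 kHz.
k=1: 14.4 kHz, 14.8 kHz.
k=2: 29 kHz, 29.4 kHz.
k=3: 43.6 kHz, 44 kHz.
k=4: 58.2 kHz, 58.6 kHz.
Within [21 kHz, 43.7 kHz]: 29 kHz, 29.4 kHz, 43.6 kHz.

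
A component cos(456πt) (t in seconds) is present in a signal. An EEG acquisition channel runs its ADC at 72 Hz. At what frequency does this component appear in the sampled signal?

ω = 456π rad/s → f = ω/(2π) = 228 Hz.
228 Hz mod fs = 12 Hz.
12 Hz ≤ fs/2 = 36 Hz, appears at 12 Hz.

12 Hz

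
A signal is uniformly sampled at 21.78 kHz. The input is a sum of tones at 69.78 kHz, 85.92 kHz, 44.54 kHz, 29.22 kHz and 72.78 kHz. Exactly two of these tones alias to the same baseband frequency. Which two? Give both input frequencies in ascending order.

29.22 kHz, 72.78 kHz

fs/2 = 10.89 kHz.
69.78 kHz mod fs = 4.44 kHz.
4.44 kHz ≤ fs/2 = 10.89 kHz, appears at 4.44 kHz.
85.92 kHz mod fs = 20.58 kHz.
20.58 kHz > fs/2 = 10.89 kHz, folds to fs − 20.58 kHz = 1.2 kHz.
44.54 kHz mod fs = 0.98 kHz.
0.98 kHz ≤ fs/2 = 10.89 kHz, appears at 0.98 kHz.
29.22 kHz mod fs = 7.44 kHz.
7.44 kHz ≤ fs/2 = 10.89 kHz, appears at 7.44 kHz.
72.78 kHz mod fs = 7.44 kHz.
7.44 kHz ≤ fs/2 = 10.89 kHz, appears at 7.44 kHz.
29.22 kHz and 72.78 kHz both map to 7.44 kHz.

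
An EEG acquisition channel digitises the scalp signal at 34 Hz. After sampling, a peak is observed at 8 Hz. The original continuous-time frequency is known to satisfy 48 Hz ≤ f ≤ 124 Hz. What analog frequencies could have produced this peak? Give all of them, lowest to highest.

60 Hz, 76 Hz, 94 Hz, 110 Hz

Frequencies that alias to 8 Hz are k·fs ± 8 Hz for integer k ≥ 0.
k=0: 8 Hz.
k=1: 26 Hz, 42 Hz.
k=2: 60 Hz, 76 Hz.
k=3: 94 Hz, 110 Hz.
k=4: 128 Hz, 144 Hz.
Within [48 Hz, 124 Hz]: 60 Hz, 76 Hz, 94 Hz, 110 Hz.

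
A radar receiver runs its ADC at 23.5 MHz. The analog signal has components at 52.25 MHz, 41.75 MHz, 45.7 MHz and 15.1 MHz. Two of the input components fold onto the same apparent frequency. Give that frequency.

fs/2 = 11.75 MHz.
52.25 MHz mod fs = 5.25 MHz.
5.25 MHz ≤ fs/2 = 11.75 MHz, appears at 5.25 MHz.
41.75 MHz mod fs = 18.25 MHz.
18.25 MHz > fs/2 = 11.75 MHz, folds to fs − 18.25 MHz = 5.25 MHz.
45.7 MHz mod fs = 22.2 MHz.
22.2 MHz > fs/2 = 11.75 MHz, folds to fs − 22.2 MHz = 1.3 MHz.
15.1 MHz > fs/2 = 11.75 MHz, folds to fs − 15.1 MHz = 8.4 MHz.
41.75 MHz and 52.25 MHz both map to 5.25 MHz.

5.25 MHz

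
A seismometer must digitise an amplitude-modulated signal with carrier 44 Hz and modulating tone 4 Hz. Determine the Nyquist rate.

96 Hz

AM sidebands sit at fc ± fm = 40 Hz and 48 Hz.
Highest-frequency component: 48 Hz.
Nyquist rate = 2 × 48 Hz = 96 Hz.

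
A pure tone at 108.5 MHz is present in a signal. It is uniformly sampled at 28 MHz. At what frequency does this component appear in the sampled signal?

108.5 MHz mod fs = 24.5 MHz.
24.5 MHz > fs/2 = 14 MHz, folds to fs − 24.5 MHz = 3.5 MHz.

3.5 MHz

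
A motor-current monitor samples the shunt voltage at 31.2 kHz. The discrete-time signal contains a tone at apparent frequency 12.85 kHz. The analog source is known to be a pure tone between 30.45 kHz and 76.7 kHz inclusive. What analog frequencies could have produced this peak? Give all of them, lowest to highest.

44.05 kHz, 49.55 kHz, 75.25 kHz

Frequencies that alias to 12.85 kHz are k·fs ± 12.85 kHz for integer k ≥ 0.
k=0: 12.85 kHz.
k=1: 18.35 kHz, 44.05 kHz.
k=2: 49.55 kHz, 75.25 kHz.
k=3: 80.75 kHz, 106.45 kHz.
Within [30.45 kHz, 76.7 kHz]: 44.05 kHz, 49.55 kHz, 75.25 kHz.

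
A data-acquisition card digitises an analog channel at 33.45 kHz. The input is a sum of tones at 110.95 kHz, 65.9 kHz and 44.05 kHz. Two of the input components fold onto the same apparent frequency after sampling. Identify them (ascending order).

44.05 kHz, 110.95 kHz

fs/2 = 16.725 kHz.
110.95 kHz mod fs = 10.6 kHz.
10.6 kHz ≤ fs/2 = 16.725 kHz, appears at 10.6 kHz.
65.9 kHz mod fs = 32.45 kHz.
32.45 kHz > fs/2 = 16.725 kHz, folds to fs − 32.45 kHz = 1 kHz.
44.05 kHz mod fs = 10.6 kHz.
10.6 kHz ≤ fs/2 = 16.725 kHz, appears at 10.6 kHz.
44.05 kHz and 110.95 kHz both map to 10.6 kHz.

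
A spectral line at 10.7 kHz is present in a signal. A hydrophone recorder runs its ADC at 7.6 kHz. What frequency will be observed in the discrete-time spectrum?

3.1 kHz

10.7 kHz mod fs = 3.1 kHz.
3.1 kHz ≤ fs/2 = 3.8 kHz, appears at 3.1 kHz.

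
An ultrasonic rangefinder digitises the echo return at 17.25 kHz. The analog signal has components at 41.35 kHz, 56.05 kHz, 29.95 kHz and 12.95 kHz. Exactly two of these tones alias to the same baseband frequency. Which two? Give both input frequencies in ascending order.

12.95 kHz, 56.05 kHz

fs/2 = 8.625 kHz.
41.35 kHz mod fs = 6.85 kHz.
6.85 kHz ≤ fs/2 = 8.625 kHz, appears at 6.85 kHz.
56.05 kHz mod fs = 4.3 kHz.
4.3 kHz ≤ fs/2 = 8.625 kHz, appears at 4.3 kHz.
29.95 kHz mod fs = 12.7 kHz.
12.7 kHz > fs/2 = 8.625 kHz, folds to fs − 12.7 kHz = 4.55 kHz.
12.95 kHz > fs/2 = 8.625 kHz, folds to fs − 12.95 kHz = 4.3 kHz.
12.95 kHz and 56.05 kHz both map to 4.3 kHz.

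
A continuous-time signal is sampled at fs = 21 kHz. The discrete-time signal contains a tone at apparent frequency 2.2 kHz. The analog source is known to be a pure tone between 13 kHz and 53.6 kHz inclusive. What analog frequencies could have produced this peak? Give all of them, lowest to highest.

Frequencies that alias to 2.2 kHz are k·fs ± 2.2 kHz for integer k ≥ 0.
k=0: 2.2 kHz.
k=1: 18.8 kHz, 23.2 kHz.
k=2: 39.8 kHz, 44.2 kHz.
k=3: 60.8 kHz, 65.2 kHz.
Within [13 kHz, 53.6 kHz]: 18.8 kHz, 23.2 kHz, 39.8 kHz, 44.2 kHz.

18.8 kHz, 23.2 kHz, 39.8 kHz, 44.2 kHz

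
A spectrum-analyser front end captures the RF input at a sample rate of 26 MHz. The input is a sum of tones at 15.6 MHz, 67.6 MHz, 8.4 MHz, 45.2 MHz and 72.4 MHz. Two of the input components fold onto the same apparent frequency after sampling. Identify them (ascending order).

15.6 MHz, 67.6 MHz

fs/2 = 13 MHz.
15.6 MHz > fs/2 = 13 MHz, folds to fs − 15.6 MHz = 10.4 MHz.
67.6 MHz mod fs = 15.6 MHz.
15.6 MHz > fs/2 = 13 MHz, folds to fs − 15.6 MHz = 10.4 MHz.
8.4 MHz ≤ fs/2 = 13 MHz, passes unchanged.
45.2 MHz mod fs = 19.2 MHz.
19.2 MHz > fs/2 = 13 MHz, folds to fs − 19.2 MHz = 6.8 MHz.
72.4 MHz mod fs = 20.4 MHz.
20.4 MHz > fs/2 = 13 MHz, folds to fs − 20.4 MHz = 5.6 MHz.
15.6 MHz and 67.6 MHz both map to 10.4 MHz.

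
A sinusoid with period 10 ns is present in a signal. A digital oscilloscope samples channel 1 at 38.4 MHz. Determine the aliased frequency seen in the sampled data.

T = 10 ns → f = 1/T = 100 MHz.
100 MHz mod fs = 23.2 MHz.
23.2 MHz > fs/2 = 19.2 MHz, folds to fs − 23.2 MHz = 15.2 MHz.

15.2 MHz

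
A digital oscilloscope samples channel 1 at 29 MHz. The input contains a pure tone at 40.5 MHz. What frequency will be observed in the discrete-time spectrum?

11.5 MHz

40.5 MHz mod fs = 11.5 MHz.
11.5 MHz ≤ fs/2 = 14.5 MHz, appears at 11.5 MHz.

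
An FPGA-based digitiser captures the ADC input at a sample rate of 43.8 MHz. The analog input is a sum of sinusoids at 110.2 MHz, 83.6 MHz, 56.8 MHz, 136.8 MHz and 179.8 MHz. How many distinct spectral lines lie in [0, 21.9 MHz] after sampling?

5

fs/2 = 21.9 MHz.
110.2 MHz mod fs = 22.6 MHz.
22.6 MHz > fs/2 = 21.9 MHz, folds to fs − 22.6 MHz = 21.2 MHz.
83.6 MHz mod fs = 39.8 MHz.
39.8 MHz > fs/2 = 21.9 MHz, folds to fs − 39.8 MHz = 4 MHz.
56.8 MHz mod fs = 13 MHz.
13 MHz ≤ fs/2 = 21.9 MHz, appears at 13 MHz.
136.8 MHz mod fs = 5.4 MHz.
5.4 MHz ≤ fs/2 = 21.9 MHz, appears at 5.4 MHz.
179.8 MHz mod fs = 4.6 MHz.
4.6 MHz ≤ fs/2 = 21.9 MHz, appears at 4.6 MHz.
Distinct values: {4 MHz, 4.6 MHz, 5.4 MHz, 13 MHz, 21.2 MHz} → 5.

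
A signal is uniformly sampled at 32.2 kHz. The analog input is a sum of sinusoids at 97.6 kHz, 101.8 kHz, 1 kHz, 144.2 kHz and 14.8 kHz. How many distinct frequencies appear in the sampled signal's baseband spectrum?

4

fs/2 = 16.1 kHz.
97.6 kHz mod fs = 1 kHz.
1 kHz ≤ fs/2 = 16.1 kHz, appears at 1 kHz.
101.8 kHz mod fs = 5.2 kHz.
5.2 kHz ≤ fs/2 = 16.1 kHz, appears at 5.2 kHz.
1 kHz ≤ fs/2 = 16.1 kHz, passes unchanged.
144.2 kHz mod fs = 15.4 kHz.
15.4 kHz ≤ fs/2 = 16.1 kHz, appears at 15.4 kHz.
14.8 kHz ≤ fs/2 = 16.1 kHz, passes unchanged.
Distinct values: {1 kHz, 5.2 kHz, 14.8 kHz, 15.4 kHz} → 4.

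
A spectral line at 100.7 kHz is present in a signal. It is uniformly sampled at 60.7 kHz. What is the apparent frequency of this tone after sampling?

20.7 kHz

100.7 kHz mod fs = 40 kHz.
40 kHz > fs/2 = 30.35 kHz, folds to fs − 40 kHz = 20.7 kHz.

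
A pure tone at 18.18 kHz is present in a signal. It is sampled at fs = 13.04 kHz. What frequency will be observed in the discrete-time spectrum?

5.14 kHz

18.18 kHz mod fs = 5.14 kHz.
5.14 kHz ≤ fs/2 = 6.52 kHz, appears at 5.14 kHz.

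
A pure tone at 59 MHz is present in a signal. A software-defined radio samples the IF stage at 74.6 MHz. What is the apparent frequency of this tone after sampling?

59 MHz > fs/2 = 37.3 MHz, folds to fs − 59 MHz = 15.6 MHz.

15.6 MHz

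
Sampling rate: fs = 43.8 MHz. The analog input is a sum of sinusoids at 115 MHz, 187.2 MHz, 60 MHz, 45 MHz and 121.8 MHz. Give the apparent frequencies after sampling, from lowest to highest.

1.2 MHz, 9.6 MHz, 12 MHz, 16.2 MHz, 16.4 MHz

fs/2 = 21.9 MHz.
115 MHz mod fs = 27.4 MHz.
27.4 MHz > fs/2 = 21.9 MHz, folds to fs − 27.4 MHz = 16.4 MHz.
187.2 MHz mod fs = 12 MHz.
12 MHz ≤ fs/2 = 21.9 MHz, appears at 12 MHz.
60 MHz mod fs = 16.2 MHz.
16.2 MHz ≤ fs/2 = 21.9 MHz, appears at 16.2 MHz.
45 MHz mod fs = 1.2 MHz.
1.2 MHz ≤ fs/2 = 21.9 MHz, appears at 1.2 MHz.
121.8 MHz mod fs = 34.2 MHz.
34.2 MHz > fs/2 = 21.9 MHz, folds to fs − 34.2 MHz = 9.6 MHz.
Distinct values: {1.2 MHz, 9.6 MHz, 12 MHz, 16.2 MHz, 16.4 MHz}.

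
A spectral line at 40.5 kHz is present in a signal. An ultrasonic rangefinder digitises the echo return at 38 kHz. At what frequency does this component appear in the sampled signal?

2.5 kHz

40.5 kHz mod fs = 2.5 kHz.
2.5 kHz ≤ fs/2 = 19 kHz, appears at 2.5 kHz.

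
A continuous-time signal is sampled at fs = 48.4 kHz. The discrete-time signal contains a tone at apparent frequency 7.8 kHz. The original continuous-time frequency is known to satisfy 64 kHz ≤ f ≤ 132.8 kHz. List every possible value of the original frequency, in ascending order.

89 kHz, 104.6 kHz

Frequencies that alias to 7.8 kHz are k·fs ± 7.8 kHz for integer k ≥ 0.
k=0: 7.8 kHz.
k=1: 40.6 kHz, 56.2 kHz.
k=2: 89 kHz, 104.6 kHz.
k=3: 137.4 kHz, 153 kHz.
Within [64 kHz, 132.8 kHz]: 89 kHz, 104.6 kHz.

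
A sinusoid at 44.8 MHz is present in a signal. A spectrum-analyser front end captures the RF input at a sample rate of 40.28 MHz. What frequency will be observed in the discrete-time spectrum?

4.52 MHz

44.8 MHz mod fs = 4.52 MHz.
4.52 MHz ≤ fs/2 = 20.14 MHz, appears at 4.52 MHz.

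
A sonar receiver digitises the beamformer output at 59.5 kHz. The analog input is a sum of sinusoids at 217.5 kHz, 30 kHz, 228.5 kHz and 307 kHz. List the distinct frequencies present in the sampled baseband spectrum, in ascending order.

fs/2 = 29.75 kHz.
217.5 kHz mod fs = 39 kHz.
39 kHz > fs/2 = 29.75 kHz, folds to fs − 39 kHz = 20.5 kHz.
30 kHz > fs/2 = 29.75 kHz, folds to fs − 30 kHz = 29.5 kHz.
228.5 kHz mod fs = 50 kHz.
50 kHz > fs/2 = 29.75 kHz, folds to fs − 50 kHz = 9.5 kHz.
307 kHz mod fs = 9.5 kHz.
9.5 kHz ≤ fs/2 = 29.75 kHz, appears at 9.5 kHz.
Distinct values: {9.5 kHz, 20.5 kHz, 29.5 kHz}.

9.5 kHz, 20.5 kHz, 29.5 kHz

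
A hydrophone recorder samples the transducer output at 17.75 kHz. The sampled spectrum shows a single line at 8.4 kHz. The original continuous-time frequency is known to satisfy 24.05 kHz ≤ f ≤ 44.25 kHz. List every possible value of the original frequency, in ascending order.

26.15 kHz, 27.1 kHz, 43.9 kHz

Frequencies that alias to 8.4 kHz are k·fs ± 8.4 kHz for integer k ≥ 0.
k=0: 8.4 kHz.
k=1: 9.35 kHz, 26.15 kHz.
k=2: 27.1 kHz, 43.9 kHz.
k=3: 44.85 kHz, 61.65 kHz.
Within [24.05 kHz, 44.25 kHz]: 26.15 kHz, 27.1 kHz, 43.9 kHz.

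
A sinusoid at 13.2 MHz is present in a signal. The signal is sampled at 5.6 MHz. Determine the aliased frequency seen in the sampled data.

13.2 MHz mod fs = 2 MHz.
2 MHz ≤ fs/2 = 2.8 MHz, appears at 2 MHz.

2 MHz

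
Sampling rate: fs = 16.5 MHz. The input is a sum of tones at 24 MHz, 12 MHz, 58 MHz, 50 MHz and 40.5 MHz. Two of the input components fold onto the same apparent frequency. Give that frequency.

fs/2 = 8.25 MHz.
24 MHz mod fs = 7.5 MHz.
7.5 MHz ≤ fs/2 = 8.25 MHz, appears at 7.5 MHz.
12 MHz > fs/2 = 8.25 MHz, folds to fs − 12 MHz = 4.5 MHz.
58 MHz mod fs = 8.5 MHz.
8.5 MHz > fs/2 = 8.25 MHz, folds to fs − 8.5 MHz = 8 MHz.
50 MHz mod fs = 0.5 MHz.
0.5 MHz ≤ fs/2 = 8.25 MHz, appears at 0.5 MHz.
40.5 MHz mod fs = 7.5 MHz.
7.5 MHz ≤ fs/2 = 8.25 MHz, appears at 7.5 MHz.
24 MHz and 40.5 MHz both map to 7.5 MHz.

7.5 MHz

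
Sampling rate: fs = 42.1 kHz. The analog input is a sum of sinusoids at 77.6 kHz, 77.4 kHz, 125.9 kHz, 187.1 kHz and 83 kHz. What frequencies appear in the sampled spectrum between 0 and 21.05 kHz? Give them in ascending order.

fs/2 = 21.05 kHz.
77.6 kHz mod fs = 35.5 kHz.
35.5 kHz > fs/2 = 21.05 kHz, folds to fs − 35.5 kHz = 6.6 kHz.
77.4 kHz mod fs = 35.3 kHz.
35.3 kHz > fs/2 = 21.05 kHz, folds to fs − 35.3 kHz = 6.8 kHz.
125.9 kHz mod fs = 41.7 kHz.
41.7 kHz > fs/2 = 21.05 kHz, folds to fs − 41.7 kHz = 0.4 kHz.
187.1 kHz mod fs = 18.7 kHz.
18.7 kHz ≤ fs/2 = 21.05 kHz, appears at 18.7 kHz.
83 kHz mod fs = 40.9 kHz.
40.9 kHz > fs/2 = 21.05 kHz, folds to fs − 40.9 kHz = 1.2 kHz.
Distinct values: {0.4 kHz, 1.2 kHz, 6.6 kHz, 6.8 kHz, 18.7 kHz}.

0.4 kHz, 1.2 kHz, 6.6 kHz, 6.8 kHz, 18.7 kHz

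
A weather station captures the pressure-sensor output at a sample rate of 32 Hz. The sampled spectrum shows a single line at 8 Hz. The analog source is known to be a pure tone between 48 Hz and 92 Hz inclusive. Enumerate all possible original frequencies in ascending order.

Frequencies that alias to 8 Hz are k·fs ± 8 Hz for integer k ≥ 0.
k=0: 8 Hz.
k=1: 24 Hz, 40 Hz.
k=2: 56 Hz, 72 Hz.
k=3: 88 Hz, 104 Hz.
k=4: 120 Hz, 136 Hz.
Within [48 Hz, 92 Hz]: 56 Hz, 72 Hz, 88 Hz.

56 Hz, 72 Hz, 88 Hz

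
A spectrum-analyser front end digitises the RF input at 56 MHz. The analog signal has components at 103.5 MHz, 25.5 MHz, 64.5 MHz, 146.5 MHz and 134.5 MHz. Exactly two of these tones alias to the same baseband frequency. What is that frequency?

8.5 MHz

fs/2 = 28 MHz.
103.5 MHz mod fs = 47.5 MHz.
47.5 MHz > fs/2 = 28 MHz, folds to fs − 47.5 MHz = 8.5 MHz.
25.5 MHz ≤ fs/2 = 28 MHz, passes unchanged.
64.5 MHz mod fs = 8.5 MHz.
8.5 MHz ≤ fs/2 = 28 MHz, appears at 8.5 MHz.
146.5 MHz mod fs = 34.5 MHz.
34.5 MHz > fs/2 = 28 MHz, folds to fs − 34.5 MHz = 21.5 MHz.
134.5 MHz mod fs = 22.5 MHz.
22.5 MHz ≤ fs/2 = 28 MHz, appears at 22.5 MHz.
64.5 MHz and 103.5 MHz both map to 8.5 MHz.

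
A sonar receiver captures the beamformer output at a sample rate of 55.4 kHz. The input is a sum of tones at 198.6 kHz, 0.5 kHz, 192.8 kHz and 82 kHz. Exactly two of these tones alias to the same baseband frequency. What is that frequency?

26.6 kHz

fs/2 = 27.7 kHz.
198.6 kHz mod fs = 32.4 kHz.
32.4 kHz > fs/2 = 27.7 kHz, folds to fs − 32.4 kHz = 23 kHz.
0.5 kHz ≤ fs/2 = 27.7 kHz, passes unchanged.
192.8 kHz mod fs = 26.6 kHz.
26.6 kHz ≤ fs/2 = 27.7 kHz, appears at 26.6 kHz.
82 kHz mod fs = 26.6 kHz.
26.6 kHz ≤ fs/2 = 27.7 kHz, appears at 26.6 kHz.
82 kHz and 192.8 kHz both map to 26.6 kHz.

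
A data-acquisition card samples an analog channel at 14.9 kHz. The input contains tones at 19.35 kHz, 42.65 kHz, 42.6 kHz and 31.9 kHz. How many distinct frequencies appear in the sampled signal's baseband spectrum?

3

fs/2 = 7.45 kHz.
19.35 kHz mod fs = 4.45 kHz.
4.45 kHz ≤ fs/2 = 7.45 kHz, appears at 4.45 kHz.
42.65 kHz mod fs = 12.85 kHz.
12.85 kHz > fs/2 = 7.45 kHz, folds to fs − 12.85 kHz = 2.05 kHz.
42.6 kHz mod fs = 12.8 kHz.
12.8 kHz > fs/2 = 7.45 kHz, folds to fs − 12.8 kHz = 2.1 kHz.
31.9 kHz mod fs = 2.1 kHz.
2.1 kHz ≤ fs/2 = 7.45 kHz, appears at 2.1 kHz.
Distinct values: {2.05 kHz, 2.1 kHz, 4.45 kHz} → 3.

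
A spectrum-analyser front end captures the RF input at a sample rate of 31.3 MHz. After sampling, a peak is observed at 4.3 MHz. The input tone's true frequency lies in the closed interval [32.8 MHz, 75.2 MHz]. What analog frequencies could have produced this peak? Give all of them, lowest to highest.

Frequencies that alias to 4.3 MHz are k·fs ± 4.3 MHz for integer k ≥ 0.
k=0: 4.3 MHz.
k=1: 27 MHz, 35.6 MHz.
k=2: 58.3 MHz, 66.9 MHz.
k=3: 89.6 MHz, 98.2 MHz.
Within [32.8 MHz, 75.2 MHz]: 35.6 MHz, 58.3 MHz, 66.9 MHz.

35.6 MHz, 58.3 MHz, 66.9 MHz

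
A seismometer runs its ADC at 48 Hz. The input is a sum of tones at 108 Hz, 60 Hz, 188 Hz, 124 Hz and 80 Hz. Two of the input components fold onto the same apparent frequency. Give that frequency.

12 Hz

fs/2 = 24 Hz.
108 Hz mod fs = 12 Hz.
12 Hz ≤ fs/2 = 24 Hz, appears at 12 Hz.
60 Hz mod fs = 12 Hz.
12 Hz ≤ fs/2 = 24 Hz, appears at 12 Hz.
188 Hz mod fs = 44 Hz.
44 Hz > fs/2 = 24 Hz, folds to fs − 44 Hz = 4 Hz.
124 Hz mod fs = 28 Hz.
28 Hz > fs/2 = 24 Hz, folds to fs − 28 Hz = 20 Hz.
80 Hz mod fs = 32 Hz.
32 Hz > fs/2 = 24 Hz, folds to fs − 32 Hz = 16 Hz.
60 Hz and 108 Hz both map to 12 Hz.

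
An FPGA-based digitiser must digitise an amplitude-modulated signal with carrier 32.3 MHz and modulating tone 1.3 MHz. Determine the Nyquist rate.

AM sidebands sit at fc ± fm = 31 MHz and 33.6 MHz.
Highest-frequency component: 33.6 MHz.
Nyquist rate = 2 × 33.6 MHz = 67.2 MHz.

67.2 MHz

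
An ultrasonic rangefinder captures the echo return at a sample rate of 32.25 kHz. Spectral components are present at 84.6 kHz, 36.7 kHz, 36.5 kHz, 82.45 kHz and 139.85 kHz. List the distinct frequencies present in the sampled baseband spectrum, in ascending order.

4.25 kHz, 4.45 kHz, 10.85 kHz, 12.15 kHz, 14.3 kHz

fs/2 = 16.125 kHz.
84.6 kHz mod fs = 20.1 kHz.
20.1 kHz > fs/2 = 16.125 kHz, folds to fs − 20.1 kHz = 12.15 kHz.
36.7 kHz mod fs = 4.45 kHz.
4.45 kHz ≤ fs/2 = 16.125 kHz, appears at 4.45 kHz.
36.5 kHz mod fs = 4.25 kHz.
4.25 kHz ≤ fs/2 = 16.125 kHz, appears at 4.25 kHz.
82.45 kHz mod fs = 17.95 kHz.
17.95 kHz > fs/2 = 16.125 kHz, folds to fs − 17.95 kHz = 14.3 kHz.
139.85 kHz mod fs = 10.85 kHz.
10.85 kHz ≤ fs/2 = 16.125 kHz, appears at 10.85 kHz.
Distinct values: {4.25 kHz, 4.45 kHz, 10.85 kHz, 12.15 kHz, 14.3 kHz}.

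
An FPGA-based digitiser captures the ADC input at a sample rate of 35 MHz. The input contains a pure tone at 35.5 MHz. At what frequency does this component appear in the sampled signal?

35.5 MHz mod fs = 0.5 MHz.
0.5 MHz ≤ fs/2 = 17.5 MHz, appears at 0.5 MHz.

0.5 MHz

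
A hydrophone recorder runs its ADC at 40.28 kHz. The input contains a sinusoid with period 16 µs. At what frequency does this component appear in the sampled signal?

T = 16 µs → f = 1/T = 62.5 kHz.
62.5 kHz mod fs = 22.22 kHz.
22.22 kHz > fs/2 = 20.14 kHz, folds to fs − 22.22 kHz = 18.06 kHz.

18.06 kHz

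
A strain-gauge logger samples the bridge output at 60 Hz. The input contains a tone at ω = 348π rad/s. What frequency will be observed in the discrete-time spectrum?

6 Hz

ω = 348π rad/s → f = ω/(2π) = 174 Hz.
174 Hz mod fs = 54 Hz.
54 Hz > fs/2 = 30 Hz, folds to fs − 54 Hz = 6 Hz.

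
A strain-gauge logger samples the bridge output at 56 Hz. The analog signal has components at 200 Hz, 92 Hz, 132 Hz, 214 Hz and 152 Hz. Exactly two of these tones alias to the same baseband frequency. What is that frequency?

fs/2 = 28 Hz.
200 Hz mod fs = 32 Hz.
32 Hz > fs/2 = 28 Hz, folds to fs − 32 Hz = 24 Hz.
92 Hz mod fs = 36 Hz.
36 Hz > fs/2 = 28 Hz, folds to fs − 36 Hz = 20 Hz.
132 Hz mod fs = 20 Hz.
20 Hz ≤ fs/2 = 28 Hz, appears at 20 Hz.
214 Hz mod fs = 46 Hz.
46 Hz > fs/2 = 28 Hz, folds to fs − 46 Hz = 10 Hz.
152 Hz mod fs = 40 Hz.
40 Hz > fs/2 = 28 Hz, folds to fs − 40 Hz = 16 Hz.
92 Hz and 132 Hz both map to 20 Hz.

20 Hz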